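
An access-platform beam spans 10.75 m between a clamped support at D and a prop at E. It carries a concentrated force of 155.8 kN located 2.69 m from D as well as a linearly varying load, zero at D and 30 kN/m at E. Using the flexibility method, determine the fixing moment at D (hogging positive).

Choose R_E as the redundant. The primary structure is the cantilever fixed at D.
Primary-structure tip deflection at E by superposition:
  point load 155.8 at a = 2.69: Pa²(3L − a)/(6EI) = 5554/EI
  triangular load, peak 30 at the free end: 11w₀L⁴/(120EI) = 36725/EI
  δ_0 = 42280/EI
Flexibility coefficient — unit upward force at E: δ_{EE} = L³/(3EI) = 414.1/EI.
Compatibility at E: δ_0 − R_E·δ_{EE} = 0, so R_E = 42280/414.1 = 102.1 kN.
Moment equilibrium about D: M_D = Σ(load moments about D) − R_E·L = 1575 − 102.1×10.75 = 477.1 kN·m.

M_D = 477.1 kN·m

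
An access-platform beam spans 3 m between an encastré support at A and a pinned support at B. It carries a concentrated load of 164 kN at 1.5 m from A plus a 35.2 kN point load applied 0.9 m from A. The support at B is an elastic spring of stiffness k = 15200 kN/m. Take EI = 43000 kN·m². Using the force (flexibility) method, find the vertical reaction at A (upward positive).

Release the roller at B. Primary structure: cantilever fixed at A.
Free-end deflection of the primary structure under the applied loading (downward +):
  point load 164 at a = 1.5: Pa²(3L − a)/(6EI) = 461.2/EI
  point load 35.2 at a = 0.9: Pa²(3L − a)/(6EI) = 38.49/EI
  δ_0 = 499.7/EI
Flexibility coefficient — unit upward force at B: δ_{BB} = L³/(3EI) = 9/EI.
With EI = 43000 kN·m²: δ_0 = 0.011622 m and δ_{BB} = 0.000209 m/kN.
Compatibility — the spring shortens by R_B/k under the reaction it provides: δ_0 − R_B·δ_{BB} = R_B/k. With 1/k = 0.000066 m/kN, R_B = δ_0 / (δ_{BB} + 1/k) = 0.011622 / (0.000209 + 0.000066) = 42.25 kN.
Vertical equilibrium: R_A = ΣP − R_B = 199.2 − 42.25 = 157 kN.

R_A = 157 kN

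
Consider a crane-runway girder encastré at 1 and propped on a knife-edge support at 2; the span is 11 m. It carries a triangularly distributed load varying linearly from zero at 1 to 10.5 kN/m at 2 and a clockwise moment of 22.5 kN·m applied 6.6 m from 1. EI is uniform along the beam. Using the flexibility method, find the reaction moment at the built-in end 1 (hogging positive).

Remove the prop at 2; the released (primary) structure is a cantilever built in at 1.
Deflection at 2 on the released cantilever, summing each load's contribution:
  triangular load, peak 10.5 at the free end: 11w₀L⁴/(120EI) = 14092/EI
  clockwise couple 22.5 at a = 6.6: M₀a(2L − a)/(2EI) = 1143/EI
  δ_0 = 15235/EI
Tip deflection under a unit load at 2: L³/(3EI) = 443.7/EI.
The prop prevents deflection at 2: R_2 = δ_0/δ_{22} = 15235/443.7 = 34.34 kN.
Moment equilibrium about 1: M_1 = Σ(load moments about 1) − R_2·L = 446 − 34.34×11 = 68.26 kN·m.

M_1 = 68.26 kN·m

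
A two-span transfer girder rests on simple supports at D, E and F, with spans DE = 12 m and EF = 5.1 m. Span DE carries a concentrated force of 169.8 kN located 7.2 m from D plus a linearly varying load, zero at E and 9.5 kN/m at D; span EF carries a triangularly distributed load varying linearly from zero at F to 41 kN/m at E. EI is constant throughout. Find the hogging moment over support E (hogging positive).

M_E = 351.7 kN·m

Take M_E as the redundant. Released structure: two simple spans DE and EF with a hinge at E.
Discontinuity in slope at E on the released structure — sum the simple-span end rotations:
  span DE: point load 169.8 at a = 7.2: Pab(L + a)/(6LEI) = 1565/EI
  span DE: triangular load, peak 9.5: 7w₀L³/(360EI) = 319.2/EI
  span EF: triangular load, peak 41: w₀L³/(45EI) = 120.9/EI
  relative rotation θ_0 = (1884 + 120.9)/EI = 2005/EI
A unit hogging moment at E produces rotation L₁/(3EI) + L₂/(3EI) = 5.7/EI.
Compatibility: M_E·(L₁+L₂)/(3EI) = θ_0, giving M_E = 351.7 kN·m (hogging).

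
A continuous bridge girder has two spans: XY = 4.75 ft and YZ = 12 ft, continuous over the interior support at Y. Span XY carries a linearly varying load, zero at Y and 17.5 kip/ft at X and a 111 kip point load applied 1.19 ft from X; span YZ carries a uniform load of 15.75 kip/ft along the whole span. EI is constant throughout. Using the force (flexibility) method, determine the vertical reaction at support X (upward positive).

Take M_Y as the redundant. Released structure: two simple spans XY and YZ with a hinge at Y.
End slopes at the hinge Y, treating each span as simply supported:
  span XY: triangular load, peak 17.5: 7w₀L³/(360EI) = 36.47/EI
  span XY: point load 111 at a = 1.19: Pab(L + a)/(6LEI) = 98.01/EI
  span YZ: UDL 15.75: wL³/(24EI) = 1134/EI
  relative rotation θ_0 = (134.5 + 1134)/EI = 1268/EI
A unit hogging moment at Y produces rotation L₁/(3EI) + L₂/(3EI) = 5.583/EI.
Compatibility: M_Y·(L₁+L₂)/(3EI) = θ_0, giving M_Y = 227.2 kip·ft (hogging).
Span XY, ΣM about X with M_Y applied at Y: R_Y^{XY}·4.75 = 197.9 + 227.2, so R_Y^{XY} = 89.49 kip and R_X = 152.6 − 89.49 = 63.07 kip.

R_X = 63.07 kip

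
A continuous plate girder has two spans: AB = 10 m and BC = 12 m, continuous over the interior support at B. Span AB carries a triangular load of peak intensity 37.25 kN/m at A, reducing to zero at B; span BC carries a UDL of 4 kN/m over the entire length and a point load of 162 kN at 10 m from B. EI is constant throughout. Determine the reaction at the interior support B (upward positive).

R_B = 154.1 kN

Take M_B as the redundant. Released structure: two simple spans AB and BC with a hinge at B.
End slopes at the hinge B, treating each span as simply supported:
  span AB: triangular load, peak 37.25: 7w₀L³/(360EI) = 724.3/EI
  span BC: UDL 4: wL³/(24EI) = 288/EI
  span BC: point load 162 at a = 10: Pab(L + b)/(6LEI) = 630/EI
  relative rotation θ_0 = (724.3 + 918)/EI = 1642/EI
A unit hogging moment at B produces rotation L₁/(3EI) + L₂/(3EI) = 7.333/EI.
Slope continuity at B: θ_0 = M_B·7.333/EI, so M_B = 1642/7.333 = 224 kN·m (hogging).
Span AB, ΣM about A with M_B applied at B: R_B^{AB}·10 = 620.8 + 224, so R_B^{AB} = 84.48 kN and R_A = 186.2 − 84.48 = 101.8 kN.
Span BC, ΣM about C: R_B^{BC}·12 = 612 + 224, so R_B^{BC} = 69.66 kN and R_C = 210 − 69.66 = 140.3 kN.
R_B = 84.48 + 69.66 = 154.1 kN.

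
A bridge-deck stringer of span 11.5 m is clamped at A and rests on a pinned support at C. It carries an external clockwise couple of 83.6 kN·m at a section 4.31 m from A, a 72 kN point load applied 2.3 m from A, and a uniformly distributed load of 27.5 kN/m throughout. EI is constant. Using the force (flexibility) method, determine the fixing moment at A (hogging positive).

M_A = 581.1 kN·m

Choose R_C as the redundant. The primary structure is the cantilever fixed at A.
Free-end deflection of the primary structure under the applied loading (downward +):
  clockwise couple 83.6 at a = 4.31: M₀a(2L − a)/(2EI) = 3367/EI
  point load 72 at a = 2.3: Pa²(3L − a)/(6EI) = 2044/EI
  UDL 27.5: wL⁴/(8EI) = 60122/EI
  δ_0 = 65533/EI
Tip deflection under a unit load at C: L³/(3EI) = 507/EI.
The prop prevents deflection at C: R_C = δ_0/δ_{CC} = 65533/507 = 129.3 kN.
Moment equilibrium about A: M_A = Σ(load moments about A) − R_C·L = 2068 − 129.3×11.5 = 581.1 kN·m.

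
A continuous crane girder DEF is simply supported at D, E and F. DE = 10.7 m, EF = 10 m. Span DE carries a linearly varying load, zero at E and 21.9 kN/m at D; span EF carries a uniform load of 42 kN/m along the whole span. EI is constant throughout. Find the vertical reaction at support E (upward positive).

Release continuity at E by inserting a hinge; the redundant is the internal moment M_E. The primary structure is two simply-supported spans DE and EF.
Rotations at E on the released spans (each span's end-slope, ×1/EI):
  span DE: triangular load, peak 21.9: 7w₀L³/(360EI) = 521.7/EI
  span EF: UDL 42: wL³/(24EI) = 1750/EI
  relative rotation θ_0 = (521.7 + 1750)/EI = 2272/EI
A unit hogging moment at E produces rotation L₁/(3EI) + L₂/(3EI) = 6.9/EI.
Compatibility: M_E·(L₁+L₂)/(3EI) = θ_0, giving M_E = 329.2 kN·m (hogging).
Span DE, ΣM about D with M_E applied at E: R_E^{DE}·10.7 = 417.9 + 329.2, so R_E^{DE} = 69.82 kN and R_D = 117.2 − 69.82 = 47.34 kN.
Span EF, ΣM about F: R_E^{EF}·10 = 2100 + 329.2, so R_E^{EF} = 242.9 kN and R_F = 420 − 242.9 = 177.1 kN.
R_E = 69.82 + 242.9 = 312.7 kN.

R_E = 312.7 kN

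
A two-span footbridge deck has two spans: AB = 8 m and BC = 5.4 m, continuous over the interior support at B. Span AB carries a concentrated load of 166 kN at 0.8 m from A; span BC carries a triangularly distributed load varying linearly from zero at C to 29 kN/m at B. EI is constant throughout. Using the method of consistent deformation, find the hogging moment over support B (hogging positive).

M_B = 61.96 kN·m

Insert a hinge at B; M_B is the redundant, and each span becomes simply supported.
Rotations at B on the released spans (each span's end-slope, ×1/EI):
  span AB: point load 166 at a = 0.8: Pab(L + a)/(6LEI) = 175.3/EI
  span BC: triangular load, peak 29: w₀L³/(45EI) = 101.5/EI
  relative rotation θ_0 = (175.3 + 101.5)/EI = 276.8/EI
A unit hogging moment at B produces rotation L₁/(3EI) + L₂/(3EI) = 4.467/EI.
Compatibility: M_B·(L₁+L₂)/(3EI) = θ_0, giving M_B = 61.96 kN·m (hogging).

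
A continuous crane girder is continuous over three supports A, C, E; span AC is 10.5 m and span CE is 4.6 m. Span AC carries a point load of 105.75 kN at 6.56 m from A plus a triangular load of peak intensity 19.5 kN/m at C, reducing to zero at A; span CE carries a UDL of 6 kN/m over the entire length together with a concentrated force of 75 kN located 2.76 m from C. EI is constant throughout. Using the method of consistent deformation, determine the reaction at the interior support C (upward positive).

R_C = 262.3 kN

Release continuity at C by inserting a hinge; the redundant is the internal moment M_C. The primary structure is two simply-supported spans AC and CE.
End slopes at the hinge C, treating each span as simply supported:
  span AC: point load 105.75 at a = 6.56: Pab(L + a)/(6LEI) = 740.1/EI
  span AC: triangular load, peak 19.5: w₀L³/(45EI) = 501.6/EI
  span CE: UDL 6: wL³/(24EI) = 24.33/EI
  span CE: point load 75 at a = 2.76: Pab(L + b)/(6LEI) = 88.87/EI
  relative rotation θ_0 = (1242 + 113.2)/EI = 1355/EI
A unit hogging moment at C produces rotation L₁/(3EI) + L₂/(3EI) = 5.033/EI.
Slope continuity at C: θ_0 = M_C·5.033/EI, so M_C = 1355/5.033 = 269.2 kN·m (hogging).
Span AC, ΣM about A with M_C applied at C: R_C^{AC}·10.5 = 1410 + 269.2, so R_C^{AC} = 160 kN and R_A = 208.1 − 160 = 48.17 kN.
Span CE, ΣM about E: R_C^{CE}·4.6 = 201.5 + 269.2, so R_C^{CE} = 102.3 kN and R_E = 102.6 − 102.3 = 0.2775 kN.
R_C = 160 + 102.3 = 262.3 kN.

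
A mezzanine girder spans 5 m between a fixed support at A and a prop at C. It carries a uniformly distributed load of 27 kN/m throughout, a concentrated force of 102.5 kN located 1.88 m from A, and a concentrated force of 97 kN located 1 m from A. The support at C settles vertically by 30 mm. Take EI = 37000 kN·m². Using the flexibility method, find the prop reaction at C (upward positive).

Take the reaction at C as the redundant and release it; the primary structure is a cantilever fixed at A.
Downward deflection at the released point C due to the loads:
  UDL 27: wL⁴/(8EI) = 2109/EI
  point load 102.5 at a = 1.88: Pa²(3L − a)/(6EI) = 792.2/EI
  point load 97 at a = 1: Pa²(3L − a)/(6EI) = 226.3/EI
  δ_0 = 3128/EI
Tip deflection under a unit load at C: L³/(3EI) = 41.67/EI.
With EI = 37000 kN·m²: δ_0 = 0.084537 m and δ_{CC} = 0.001126 m/kN.
Compatibility — the beam at C must follow the support down by 0.03 m: δ_0 − R_C·δ_{CC} = 0.03, so R_C = (0.084537 − 0.03)/0.001126 = 48.43 kN.

R_C = 48.43 kN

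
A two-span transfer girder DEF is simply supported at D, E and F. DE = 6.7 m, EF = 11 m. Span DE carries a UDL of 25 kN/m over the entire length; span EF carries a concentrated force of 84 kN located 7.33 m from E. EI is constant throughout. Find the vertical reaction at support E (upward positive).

R_E = 145 kN

Take M_E as the redundant. Released structure: two simple spans DE and EF with a hinge at E.
End slopes at the hinge E, treating each span as simply supported:
  span DE: UDL 25: wL³/(24EI) = 313.3/EI
  span EF: point load 84 at a = 7.33: Pab(L + b)/(6LEI) = 502.3/EI
  relative rotation θ_0 = (313.3 + 502.3)/EI = 815.6/EI
A unit hogging moment at E produces rotation L₁/(3EI) + L₂/(3EI) = 5.9/EI.
Compatibility: M_E·(L₁+L₂)/(3EI) = θ_0, giving M_E = 138.2 kN·m (hogging).
Span DE, ΣM about D with M_E applied at E: R_E^{DE}·6.7 = 561.1 + 138.2, so R_E^{DE} = 104.4 kN and R_D = 167.5 − 104.4 = 63.12 kN.
Span EF, ΣM about F: R_E^{EF}·11 = 308.3 + 138.2, so R_E^{EF} = 40.59 kN and R_F = 84 − 40.59 = 43.41 kN.
R_E = 104.4 + 40.59 = 145 kN.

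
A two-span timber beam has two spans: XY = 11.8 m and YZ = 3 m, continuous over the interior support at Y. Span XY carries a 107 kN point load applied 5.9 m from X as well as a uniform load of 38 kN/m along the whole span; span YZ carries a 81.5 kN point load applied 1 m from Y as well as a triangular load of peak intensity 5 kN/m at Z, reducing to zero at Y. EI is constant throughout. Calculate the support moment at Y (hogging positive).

M_Y = 725.8 kN·m

Release continuity at Y by inserting a hinge; the redundant is the internal moment M_Y. The primary structure is two simply-supported spans XY and YZ.
Discontinuity in slope at Y on the released structure — sum the simple-span end rotations:
  span XY: point load 107 at a = 5.9: Pab(L + a)/(6LEI) = 931.2/EI
  span XY: UDL 38: wL³/(24EI) = 2601/EI
  span YZ: point load 81.5 at a = 1: Pab(L + b)/(6LEI) = 45.28/EI
  span YZ: triangular load, peak 5: 7w₀L³/(360EI) = 2.625/EI
  relative rotation θ_0 = (3533 + 47.9)/EI = 3581/EI
A unit hogging moment at Y produces rotation L₁/(3EI) + L₂/(3EI) = 4.933/EI.
Slope continuity at Y: θ_0 = M_Y·4.933/EI, so M_Y = 3581/4.933 = 725.8 kN·m (hogging).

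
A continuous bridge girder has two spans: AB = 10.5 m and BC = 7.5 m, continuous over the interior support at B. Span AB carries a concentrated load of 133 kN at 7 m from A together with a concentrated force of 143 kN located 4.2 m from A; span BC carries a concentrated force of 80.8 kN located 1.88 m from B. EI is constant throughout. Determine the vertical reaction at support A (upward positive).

R_A = 97.8 kN

Insert a hinge at B; M_B is the redundant, and each span becomes simply supported.
Rotations at B on the released spans (each span's end-slope, ×1/EI):
  span AB: point load 133 at a = 7: Pab(L + a)/(6LEI) = 905.1/EI
  span AB: point load 143 at a = 4.2: Pab(L + a)/(6LEI) = 882.9/EI
  span BC: point load 80.8 at a = 1.88: Pab(L + b)/(6LEI) = 248.9/EI
  relative rotation θ_0 = (1788 + 248.9)/EI = 2037/EI
A unit hogging moment at B produces rotation L₁/(3EI) + L₂/(3EI) = 6/EI.
Slope continuity at B: θ_0 = M_B·6/EI, so M_B = 2037/6 = 339.5 kN·m (hogging).
Span AB, ΣM about A with M_B applied at B: R_B^{AB}·10.5 = 1532 + 339.5, so R_B^{AB} = 178.2 kN and R_A = 276 − 178.2 = 97.8 kN.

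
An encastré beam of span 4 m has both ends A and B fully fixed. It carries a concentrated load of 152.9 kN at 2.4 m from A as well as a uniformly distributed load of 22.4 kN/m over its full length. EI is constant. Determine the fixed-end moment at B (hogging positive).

M_B = 117.9 kN·m

Take the two fixed-end moments M_A, M_B as redundants; the released structure is the simple span AB.
Simple-span end rotations at A and B under the given loads:
  at A: point load 152.9 at a = 2.4: Pab(L + b)/(6LEI) = 137/EI
  at B: point load 152.9 at a = 2.4: Pab(L + a)/(6LEI) = 156.6/EI
  at A: UDL 22.4: wL³/(24EI) = 59.73/EI
  at B: UDL 22.4: wL³/(24EI) = 59.73/EI
  θ_A0 = 196.7/EI,  θ_B0 = 216.3/EI
Flexibility coefficients: a unit moment at one end gives L/(3EI) there and L/(6EI) at the far end, so f₁₁ = f₂₂ = 1.333/EI and f₁₂ = f₂₁ = 0.6667/EI.
Compatibility — zero rotation at each built-in end:
  1.333 M_A + 0.6667 M_B = 196.7
  0.6667 M_A + 1.333 M_B = 216.3
Solving the pair gives M_A = 88.58 kN·m and M_B = 117.9 kN·m (hogging).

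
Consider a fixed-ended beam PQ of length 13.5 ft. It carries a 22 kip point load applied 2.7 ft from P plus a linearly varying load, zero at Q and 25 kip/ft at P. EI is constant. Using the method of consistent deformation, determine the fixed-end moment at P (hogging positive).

M_P = 265.8 kip·ft

Take the two fixed-end moments M_P, M_Q as redundants; the released structure is the simple span PQ.
Simple-span end rotations at P and Q under the given loads:
  at P: point load 22 at a = 2.7: Pab(L + b)/(6LEI) = 192.5/EI
  at Q: point load 22 at a = 2.7: Pab(L + a)/(6LEI) = 128.3/EI
  at P: triangular load, peak 25: w₀L³/(45EI) = 1367/EI
  at Q: triangular load, peak 25: 7w₀L³/(360EI) = 1196/EI
  θ_P0 = 1559/EI,  θ_Q0 = 1324/EI
Flexibility coefficients: a unit moment at one end gives L/(3EI) there and L/(6EI) at the far end, so f₁₁ = f₂₂ = 4.5/EI and f₁₂ = f₂₁ = 2.25/EI.
Compatibility — zero rotation at each built-in end:
  4.5 M_P + 2.25 M_Q = 1559
  2.25 M_P + 4.5 M_Q = 1324
Solving the pair gives M_P = 265.8 kip·ft and M_Q = 161.4 kip·ft (hogging).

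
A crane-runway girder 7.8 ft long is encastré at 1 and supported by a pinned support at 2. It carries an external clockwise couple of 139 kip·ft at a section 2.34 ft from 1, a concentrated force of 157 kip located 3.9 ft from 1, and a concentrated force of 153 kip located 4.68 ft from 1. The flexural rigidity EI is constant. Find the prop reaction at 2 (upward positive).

Choose R_2 as the redundant. The primary structure is the cantilever fixed at 1.
Primary-structure tip deflection at 2 by superposition:
  clockwise couple 139 at a = 2.34: M₀a(2L − a)/(2EI) = 2156/EI
  point load 157 at a = 3.9: Pa²(3L − a)/(6EI) = 7761/EI
  point load 153 at a = 4.68: Pa²(3L − a)/(6EI) = 10455/EI
  δ_0 = 20373/EI
Tip deflection under a unit load at 2: L³/(3EI) = 158.2/EI.
The prop prevents deflection at 2: R_2 = δ_0/δ_{22} = 20373/158.2 = 128.8 kip.

R_2 = 128.8 kip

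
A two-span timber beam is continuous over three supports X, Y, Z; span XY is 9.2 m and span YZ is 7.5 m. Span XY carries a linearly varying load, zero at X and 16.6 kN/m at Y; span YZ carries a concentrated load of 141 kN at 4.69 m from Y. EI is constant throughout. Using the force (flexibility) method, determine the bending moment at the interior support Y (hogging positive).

Take M_Y as the redundant. Released structure: two simple spans XY and YZ with a hinge at Y.
End slopes at the hinge Y, treating each span as simply supported:
  span XY: triangular load, peak 16.6: w₀L³/(45EI) = 287.2/EI
  span YZ: point load 141 at a = 4.69: Pab(L + b)/(6LEI) = 425.7/EI
  relative rotation θ_0 = (287.2 + 425.7)/EI = 713/EI
A unit hogging moment at Y produces rotation L₁/(3EI) + L₂/(3EI) = 5.567/EI.
Slope continuity at Y: θ_0 = M_Y·5.567/EI, so M_Y = 713/5.567 = 128.1 kN·m (hogging).

M_Y = 128.1 kN·m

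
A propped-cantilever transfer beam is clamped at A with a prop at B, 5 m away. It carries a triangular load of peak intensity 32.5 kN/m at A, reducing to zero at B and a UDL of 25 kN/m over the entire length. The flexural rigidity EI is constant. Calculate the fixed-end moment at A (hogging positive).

M_A = 132.3 kN·m

Take the reaction at B as the redundant and release it; the primary structure is a cantilever fixed at A.
Deflection at B on the released cantilever, summing each load's contribution:
  triangular load, peak 32.5 at the fixed end: w₀L⁴/(30EI) = 677.1/EI
  UDL 25: wL⁴/(8EI) = 1953/EI
  δ_0 = 2630/EI
Flexibility coefficient — unit upward force at B: δ_{BB} = L³/(3EI) = 41.67/EI.
The prop prevents deflection at B: R_B = δ_0/δ_{BB} = 2630/41.67 = 63.12 kN.
Moment equilibrium about A: M_A = Σ(load moments about A) − R_B·L = 447.9 − 63.12×5 = 132.3 kN·m.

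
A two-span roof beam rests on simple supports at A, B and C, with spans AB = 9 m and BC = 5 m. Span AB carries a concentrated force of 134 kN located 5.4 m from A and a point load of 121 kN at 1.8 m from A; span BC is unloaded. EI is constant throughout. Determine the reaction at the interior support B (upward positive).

Insert a hinge at B; M_B is the redundant, and each span becomes simply supported.
End slopes at the hinge B, treating each span as simply supported:
  span AB: point load 134 at a = 5.4: Pab(L + a)/(6LEI) = 694.7/EI
  span AB: point load 121 at a = 1.8: Pab(L + a)/(6LEI) = 313.6/EI
  relative rotation θ_0 = (1008 + 0)/EI = 1008/EI
A unit hogging moment at B produces rotation L₁/(3EI) + L₂/(3EI) = 4.667/EI.
Slope continuity at B: θ_0 = M_B·4.667/EI, so M_B = 1008/4.667 = 216.1 kN·m (hogging).
Span AB, ΣM about A with M_B applied at B: R_B^{AB}·9 = 941.4 + 216.1, so R_B^{AB} = 128.6 kN and R_A = 255 − 128.6 = 126.4 kN.
Span BC, ΣM about C: R_B^{BC}·5 = 0 + 216.1, so R_B^{BC} = 43.21 kN and R_C = 0 − 43.21 = -43.21 kN.
R_B = 128.6 + 43.21 = 171.8 kN.

R_B = 171.8 kN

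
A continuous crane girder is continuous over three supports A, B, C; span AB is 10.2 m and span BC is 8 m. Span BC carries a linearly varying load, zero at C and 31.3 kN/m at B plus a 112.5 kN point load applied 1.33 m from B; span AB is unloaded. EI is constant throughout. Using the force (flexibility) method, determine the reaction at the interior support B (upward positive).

Insert a hinge at B; M_B is the redundant, and each span becomes simply supported.
End slopes at the hinge B, treating each span as simply supported:
  span BC: triangular load, peak 31.3: w₀L³/(45EI) = 356.1/EI
  span BC: point load 112.5 at a = 1.33: Pab(L + b)/(6LEI) = 305/EI
  relative rotation θ_0 = (0 + 661.1)/EI = 661.1/EI
A unit hogging moment at B produces rotation L₁/(3EI) + L₂/(3EI) = 6.067/EI.
Compatibility: M_B·(L₁+L₂)/(3EI) = θ_0, giving M_B = 109 kN·m (hogging).
Span AB, ΣM about A with M_B applied at B: R_B^{AB}·10.2 = 0 + 109, so R_B^{AB} = 10.68 kN and R_A = 0 − 10.68 = -10.68 kN.
Span BC, ΣM about C: R_B^{BC}·8 = 1418 + 109, so R_B^{BC} = 190.9 kN and R_C = 237.7 − 190.9 = 46.81 kN.
R_B = 10.68 + 190.9 = 201.6 kN.

R_B = 201.6 kN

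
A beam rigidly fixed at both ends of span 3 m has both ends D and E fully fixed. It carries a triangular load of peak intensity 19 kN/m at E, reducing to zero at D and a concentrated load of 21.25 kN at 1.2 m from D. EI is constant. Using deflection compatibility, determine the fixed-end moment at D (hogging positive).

M_D = 14.88 kN·m

Take the two fixed-end moments M_D, M_E as redundants; the released structure is the simple span DE.
End rotations of the released simple span under the applied load (×1/EI):
  at D: triangular load, peak 19: 7w₀L³/(360EI) = 9.975/EI
  at E: triangular load, peak 19: w₀L³/(45EI) = 11.4/EI
  at D: point load 21.25 at a = 1.2: Pab(L + b)/(6LEI) = 12.24/EI
  at E: point load 21.25 at a = 1.2: Pab(L + a)/(6LEI) = 10.71/EI
  θ_D0 = 22.21/EI,  θ_E0 = 22.11/EI
Flexibility coefficients: a unit moment at one end gives L/(3EI) there and L/(6EI) at the far end, so f₁₁ = f₂₂ = 1/EI and f₁₂ = f₂₁ = 0.5/EI.
Compatibility — zero rotation at each built-in end:
  1 M_D + 0.5 M_E = 22.21
  0.5 M_D + 1 M_E = 22.11
Solving the pair gives M_D = 14.88 kN·m and M_E = 14.67 kN·m (hogging).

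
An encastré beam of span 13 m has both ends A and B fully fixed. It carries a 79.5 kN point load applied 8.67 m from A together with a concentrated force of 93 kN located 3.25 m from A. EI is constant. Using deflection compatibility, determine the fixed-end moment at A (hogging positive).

M_A = 246.5 kN·m

Release both end moments; the primary structure is a simply-supported span AB with redundants M_A and M_B.
End rotations of the released simple span under the applied load (×1/EI):
  at A: point load 79.5 at a = 8.67: Pab(L + b)/(6LEI) = 663.1/EI
  at B: point load 79.5 at a = 8.67: Pab(L + a)/(6LEI) = 829.2/EI
  at A: point load 93 at a = 3.25: Pab(L + b)/(6LEI) = 859.5/EI
  at B: point load 93 at a = 3.25: Pab(L + a)/(6LEI) = 613.9/EI
  θ_A0 = 1523/EI,  θ_B0 = 1443/EI
Flexibility coefficients: a unit moment at one end gives L/(3EI) there and L/(6EI) at the far end, so f₁₁ = f₂₂ = 4.333/EI and f₁₂ = f₂₁ = 2.167/EI.
Compatibility — zero rotation at each built-in end:
  4.333 M_A + 2.167 M_B = 1523
  2.167 M_A + 4.333 M_B = 1443
Solving the pair gives M_A = 246.5 kN·m and M_B = 209.8 kN·m (hogging).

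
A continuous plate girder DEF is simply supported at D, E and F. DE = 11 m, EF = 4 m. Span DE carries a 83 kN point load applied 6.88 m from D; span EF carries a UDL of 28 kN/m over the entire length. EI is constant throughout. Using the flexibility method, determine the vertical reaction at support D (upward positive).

R_D = 18.14 kN

Insert a hinge at E; M_E is the redundant, and each span becomes simply supported.
Rotations at E on the released spans (each span's end-slope, ×1/EI):
  span DE: point load 83 at a = 6.88: Pab(L + a)/(6LEI) = 637.4/EI
  span EF: UDL 28: wL³/(24EI) = 74.67/EI
  relative rotation θ_0 = (637.4 + 74.67)/EI = 712/EI
A unit hogging moment at E produces rotation L₁/(3EI) + L₂/(3EI) = 5/EI.
Slope continuity at E: θ_0 = M_E·5/EI, so M_E = 712/5 = 142.4 kN·m (hogging).
Span DE, ΣM about D with M_E applied at E: R_E^{DE}·11 = 571 + 142.4, so R_E^{DE} = 64.86 kN and R_D = 83 − 64.86 = 18.14 kN.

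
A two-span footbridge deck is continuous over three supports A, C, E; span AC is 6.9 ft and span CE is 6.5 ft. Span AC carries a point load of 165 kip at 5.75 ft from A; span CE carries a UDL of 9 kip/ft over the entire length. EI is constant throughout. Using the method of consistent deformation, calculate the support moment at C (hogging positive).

M_C = 97.69 kip·ft

Release continuity at C by inserting a hinge; the redundant is the internal moment M_C. The primary structure is two simply-supported spans AC and CE.
End slopes at the hinge C, treating each span as simply supported:
  span AC: point load 165 at a = 5.75: Pab(L + a)/(6LEI) = 333.4/EI
  span CE: UDL 9: wL³/(24EI) = 103/EI
  relative rotation θ_0 = (333.4 + 103)/EI = 436.4/EI
A unit hogging moment at C produces rotation L₁/(3EI) + L₂/(3EI) = 4.467/EI.
Slope continuity at C: θ_0 = M_C·4.467/EI, so M_C = 436.4/4.467 = 97.69 kip·ft (hogging).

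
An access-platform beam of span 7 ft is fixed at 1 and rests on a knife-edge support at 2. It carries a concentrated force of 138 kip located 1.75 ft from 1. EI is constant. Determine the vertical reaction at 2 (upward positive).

R_2 = 11.86 kip

Take the reaction at 2 as the redundant and release it; the primary structure is a cantilever fixed at 1.
Deflection at 2 on the released cantilever, summing each load's contribution:
  point load 138 at a = 1.75: Pa²(3L − a)/(6EI) = 1356/EI
Flexibility coefficient — unit upward force at 2: δ_{22} = L³/(3EI) = 114.3/EI.
Compatibility at 2: δ_0 − R_2·δ_{22} = 0, so R_2 = 1356/114.3 = 11.86 kip.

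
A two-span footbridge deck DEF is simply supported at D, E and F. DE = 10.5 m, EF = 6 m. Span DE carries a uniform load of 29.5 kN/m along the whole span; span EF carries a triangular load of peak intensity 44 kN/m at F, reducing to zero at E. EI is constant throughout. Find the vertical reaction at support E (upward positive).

R_E = 275.4 kN

Release continuity at E by inserting a hinge; the redundant is the internal moment M_E. The primary structure is two simply-supported spans DE and EF.
Rotations at E on the released spans (each span's end-slope, ×1/EI):
  span DE: UDL 29.5: wL³/(24EI) = 1423/EI
  span EF: triangular load, peak 44: 7w₀L³/(360EI) = 184.8/EI
  relative rotation θ_0 = (1423 + 184.8)/EI = 1608/EI
A unit hogging moment at E produces rotation L₁/(3EI) + L₂/(3EI) = 5.5/EI.
Slope continuity at E: θ_0 = M_E·5.5/EI, so M_E = 1608/5.5 = 292.3 kN·m (hogging).
Span DE, ΣM about D with M_E applied at E: R_E^{DE}·10.5 = 1626 + 292.3, so R_E^{DE} = 182.7 kN and R_D = 309.8 − 182.7 = 127 kN.
Span EF, ΣM about F: R_E^{EF}·6 = 264 + 292.3, so R_E^{EF} = 92.72 kN and R_F = 132 − 92.72 = 39.28 kN.
R_E = 182.7 + 92.72 = 275.4 kN.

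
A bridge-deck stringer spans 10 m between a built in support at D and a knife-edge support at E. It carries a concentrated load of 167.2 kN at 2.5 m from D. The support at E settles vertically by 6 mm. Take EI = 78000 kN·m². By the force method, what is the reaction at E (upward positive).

Remove the prop at E; the released (primary) structure is a cantilever built in at D.
Free-end deflection of the primary structure under the applied loading (downward +):
  point load 167.2 at a = 2.5: Pa²(3L − a)/(6EI) = 4790/EI
Flexibility coefficient — unit upward force at E: δ_{EE} = L³/(3EI) = 333.3/EI.
With EI = 78000 kN·m²: δ_0 = 0.061405 m and δ_{EE} = 0.004274 m/kN.
Compatibility — the beam at E must follow the support down by 0.006 m: δ_0 − R_E·δ_{EE} = 0.006, so R_E = (0.061405 − 0.006)/0.004274 = 12.96 kN.

R_E = 12.96 kN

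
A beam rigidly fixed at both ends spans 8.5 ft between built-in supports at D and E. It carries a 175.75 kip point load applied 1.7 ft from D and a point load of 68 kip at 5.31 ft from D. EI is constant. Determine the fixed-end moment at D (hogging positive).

Release both end moments; the primary structure is a simply-supported span DE with redundants M_D and M_E.
On the primary (simply-supported) span, the end slopes from the loading are:
  at D: point load 175.75 at a = 1.7: Pab(L + b)/(6LEI) = 609.5/EI
  at E: point load 175.75 at a = 1.7: Pab(L + a)/(6LEI) = 406.3/EI
  at D: point load 68 at a = 5.31: Pab(L + b)/(6LEI) = 264/EI
  at E: point load 68 at a = 5.31: Pab(L + a)/(6LEI) = 311.9/EI
  θ_D0 = 873.5/EI,  θ_E0 = 718.2/EI
Flexibility coefficients: a unit moment at one end gives L/(3EI) there and L/(6EI) at the far end, so f₁₁ = f₂₂ = 2.833/EI and f₁₂ = f₂₁ = 1.417/EI.
Compatibility — zero rotation at each built-in end:
  2.833 M_D + 1.417 M_E = 873.5
  1.417 M_D + 2.833 M_E = 718.2
Solving the pair gives M_D = 242.1 kip·ft and M_E = 132.5 kip·ft (hogging).

M_D = 242.1 kip·ft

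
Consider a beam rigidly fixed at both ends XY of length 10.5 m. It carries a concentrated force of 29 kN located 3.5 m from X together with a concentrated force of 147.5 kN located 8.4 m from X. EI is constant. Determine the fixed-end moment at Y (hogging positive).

Take the two fixed-end moments M_X, M_Y as redundants; the released structure is the simple span XY.
End rotations of the released simple span under the applied load (×1/EI):
  at X: point load 29 at a = 3.5: Pab(L + b)/(6LEI) = 197.4/EI
  at Y: point load 29 at a = 3.5: Pab(L + a)/(6LEI) = 157.9/EI
  at X: point load 147.5 at a = 8.4: Pab(L + b)/(6LEI) = 520.4/EI
  at Y: point load 147.5 at a = 8.4: Pab(L + a)/(6LEI) = 780.6/EI
  θ_X0 = 717.7/EI,  θ_Y0 = 938.5/EI
Flexibility coefficients: a unit moment at one end gives L/(3EI) there and L/(6EI) at the far end, so f₁₁ = f₂₂ = 3.5/EI and f₁₂ = f₂₁ = 1.75/EI.
Compatibility — zero rotation at each built-in end:
  3.5 M_X + 1.75 M_Y = 717.7
  1.75 M_X + 3.5 M_Y = 938.5
Solving the pair gives M_X = 94.67 kN·m and M_Y = 220.8 kN·m (hogging).

M_Y = 220.8 kN·m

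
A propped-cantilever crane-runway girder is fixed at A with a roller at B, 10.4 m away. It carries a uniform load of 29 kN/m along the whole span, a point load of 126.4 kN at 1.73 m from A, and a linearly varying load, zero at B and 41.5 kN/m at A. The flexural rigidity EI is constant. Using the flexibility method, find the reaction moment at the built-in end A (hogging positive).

Remove the prop at B; the released (primary) structure is a cantilever built in at A.
Free-end deflection of the primary structure under the applied loading (downward +):
  UDL 29: wL⁴/(8EI) = 42407/EI
  point load 126.4 at a = 1.73: Pa²(3L − a)/(6EI) = 1858/EI
  triangular load, peak 41.5 at the fixed end: w₀L⁴/(30EI) = 16183/EI
  δ_0 = 60449/EI
Tip deflection under a unit load at B: L³/(3EI) = 375/EI.
Compatibility at B: δ_0 − R_B·δ_{BB} = 0, so R_B = 60449/375 = 161.2 kN.
Moment equilibrium about A: M_A = Σ(load moments about A) − R_B·L = 2535 − 161.2×10.4 = 858.5 kN·m.

M_A = 858.5 kN·m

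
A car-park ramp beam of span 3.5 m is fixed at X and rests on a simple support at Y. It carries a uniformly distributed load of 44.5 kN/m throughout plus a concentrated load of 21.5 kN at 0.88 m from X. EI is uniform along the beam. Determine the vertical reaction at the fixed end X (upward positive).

R_X = 117 kN

Release the roller at Y. Primary structure: cantilever fixed at X.
Downward deflection at the released point Y due to the loads:
  UDL 44.5: wL⁴/(8EI) = 834.7/EI
  point load 21.5 at a = 0.88: Pa²(3L − a)/(6EI) = 26.69/EI
  δ_0 = 861.4/EI
Tip deflection under a unit load at Y: L³/(3EI) = 14.29/EI.
Compatibility at Y: δ_0 − R_Y·δ_{YY} = 0, so R_Y = 861.4/14.29 = 60.27 kN.
Vertical equilibrium: R_X = ΣP − R_Y = 177.2 − 60.27 = 117 kN.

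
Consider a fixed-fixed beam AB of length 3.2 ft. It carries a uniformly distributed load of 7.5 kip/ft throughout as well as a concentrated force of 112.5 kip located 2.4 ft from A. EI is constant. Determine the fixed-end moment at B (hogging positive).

M_B = 57.02 kip·ft

Release both end moments; the primary structure is a simply-supported span AB with redundants M_A and M_B.
Simple-span end rotations at A and B under the given loads:
  at A: UDL 7.5: wL³/(24EI) = 10.24/EI
  at B: UDL 7.5: wL³/(24EI) = 10.24/EI
  at A: point load 112.5 at a = 2.4: Pab(L + b)/(6LEI) = 45/EI
  at B: point load 112.5 at a = 2.4: Pab(L + a)/(6LEI) = 63/EI
  θ_A0 = 55.24/EI,  θ_B0 = 73.24/EI
Flexibility coefficients: a unit moment at one end gives L/(3EI) there and L/(6EI) at the far end, so f₁₁ = f₂₂ = 1.067/EI and f₁₂ = f₂₁ = 0.5333/EI.
Compatibility — zero rotation at each built-in end:
  1.067 M_A + 0.5333 M_B = 55.24
  0.5333 M_A + 1.067 M_B = 73.24
Solving the pair gives M_A = 23.27 kip·ft and M_B = 57.02 kip·ft (hogging).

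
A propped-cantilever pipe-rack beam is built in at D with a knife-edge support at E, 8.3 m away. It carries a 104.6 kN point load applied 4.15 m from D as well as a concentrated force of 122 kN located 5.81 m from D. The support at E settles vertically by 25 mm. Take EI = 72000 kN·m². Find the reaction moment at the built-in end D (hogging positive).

M_D = 379.4 kN·m

Choose R_E as the redundant. The primary structure is the cantilever fixed at D.
Deflection at E on the released cantilever, summing each load's contribution:
  point load 104.6 at a = 4.15: Pa²(3L − a)/(6EI) = 6230/EI
  point load 122 at a = 5.81: Pa²(3L − a)/(6EI) = 13103/EI
  δ_0 = 19333/EI
Tip deflection under a unit load at E: L³/(3EI) = 190.6/EI.
With EI = 72000 kN·m²: δ_0 = 0.26851 m and δ_{EE} = 0.002647 m/kN.
Compatibility — the beam at E must follow the support down by 0.025 m: δ_0 − R_E·δ_{EE} = 0.025, so R_E = (0.26851 − 0.025)/0.002647 = 91.99 kN.
Moment equilibrium about D: M_D = Σ(load moments about D) − R_E·L = 1143 − 91.99×8.3 = 379.4 kN·m.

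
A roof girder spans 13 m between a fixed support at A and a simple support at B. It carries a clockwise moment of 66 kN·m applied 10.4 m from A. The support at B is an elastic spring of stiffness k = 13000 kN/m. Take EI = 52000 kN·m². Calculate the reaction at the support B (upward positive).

Remove the prop at B; the released (primary) structure is a cantilever built in at A.
Downward deflection at the released point B due to the loads:
  clockwise couple 66 at a = 10.4: M₀a(2L − a)/(2EI) = 5354/EI
Flexibility coefficient — unit upward force at B: δ_{BB} = L³/(3EI) = 732.3/EI.
With EI = 52000 kN·m²: δ_0 = 0.10296 m and δ_{BB} = 0.014083 m/kN.
Compatibility — the spring shortens by R_B/k under the reaction it provides: δ_0 − R_B·δ_{BB} = R_B/k. With 1/k = 0.000077 m/kN, R_B = δ_0 / (δ_{BB} + 1/k) = 0.10296 / (0.014083 + 0.000077) = 7.271 kN.

R_B = 7.271 kN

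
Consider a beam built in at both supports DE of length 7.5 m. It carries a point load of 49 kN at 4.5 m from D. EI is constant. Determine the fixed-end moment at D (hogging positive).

Release both end moments; the primary structure is a simply-supported span DE with redundants M_D and M_E.
End rotations of the released simple span under the applied load (×1/EI):
  at D: point load 49 at a = 4.5: Pab(L + b)/(6LEI) = 154.3/EI
  at E: point load 49 at a = 4.5: Pab(L + a)/(6LEI) = 176.4/EI
  θ_D0 = 154.3/EI,  θ_E0 = 176.4/EI
Flexibility coefficients: a unit moment at one end gives L/(3EI) there and L/(6EI) at the far end, so f₁₁ = f₂₂ = 2.5/EI and f₁₂ = f₂₁ = 1.25/EI.
Compatibility — zero rotation at each built-in end:
  2.5 M_D + 1.25 M_E = 154.3
  1.25 M_D + 2.5 M_E = 176.4
Solving the pair gives M_D = 35.28 kN·m and M_E = 52.92 kN·m (hogging).

M_D = 35.28 kN·m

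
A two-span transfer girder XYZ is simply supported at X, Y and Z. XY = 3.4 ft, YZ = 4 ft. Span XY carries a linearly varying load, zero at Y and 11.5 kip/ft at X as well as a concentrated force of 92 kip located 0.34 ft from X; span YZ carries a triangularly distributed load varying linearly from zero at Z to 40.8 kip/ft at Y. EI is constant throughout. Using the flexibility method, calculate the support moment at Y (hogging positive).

Release continuity at Y by inserting a hinge; the redundant is the internal moment M_Y. The primary structure is two simply-supported spans XY and YZ.
Discontinuity in slope at Y on the released structure — sum the simple-span end rotations:
  span XY: triangular load, peak 11.5: 7w₀L³/(360EI) = 8.789/EI
  span XY: point load 92 at a = 0.34: Pab(L + a)/(6LEI) = 17.55/EI
  span YZ: triangular load, peak 40.8: w₀L³/(45EI) = 58.03/EI
  relative rotation θ_0 = (26.34 + 58.03)/EI = 84.36/EI
A unit hogging moment at Y produces rotation L₁/(3EI) + L₂/(3EI) = 2.467/EI.
Compatibility: M_Y·(L₁+L₂)/(3EI) = θ_0, giving M_Y = 34.2 kip·ft (hogging).

M_Y = 34.2 kip·ft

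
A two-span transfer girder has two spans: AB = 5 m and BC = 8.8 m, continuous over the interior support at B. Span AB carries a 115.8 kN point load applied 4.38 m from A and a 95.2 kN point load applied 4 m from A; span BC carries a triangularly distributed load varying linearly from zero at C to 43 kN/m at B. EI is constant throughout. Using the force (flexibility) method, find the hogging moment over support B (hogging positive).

M_B = 187.8 kN·m

Insert a hinge at B; M_B is the redundant, and each span becomes simply supported.
Discontinuity in slope at B on the released structure — sum the simple-span end rotations:
  span AB: point load 115.8 at a = 4.38: Pab(L + a)/(6LEI) = 98.32/EI
  span AB: point load 95.2 at a = 4: Pab(L + a)/(6LEI) = 114.2/EI
  span BC: triangular load, peak 43: w₀L³/(45EI) = 651.2/EI
  relative rotation θ_0 = (212.6 + 651.2)/EI = 863.7/EI
A unit hogging moment at B produces rotation L₁/(3EI) + L₂/(3EI) = 4.6/EI.
Slope continuity at B: θ_0 = M_B·4.6/EI, so M_B = 863.7/4.6 = 187.8 kN·m (hogging).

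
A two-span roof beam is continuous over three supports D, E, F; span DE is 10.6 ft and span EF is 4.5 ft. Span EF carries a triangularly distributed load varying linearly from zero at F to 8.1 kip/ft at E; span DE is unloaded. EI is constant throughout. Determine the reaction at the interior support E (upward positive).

Insert a hinge at E; M_E is the redundant, and each span becomes simply supported.
Discontinuity in slope at E on the released structure — sum the simple-span end rotations:
  span EF: triangular load, peak 8.1: w₀L³/(45EI) = 16.4/EI
  relative rotation θ_0 = (0 + 16.4)/EI = 16.4/EI
A unit hogging moment at E produces rotation L₁/(3EI) + L₂/(3EI) = 5.033/EI.
Slope continuity at E: θ_0 = M_E·5.033/EI, so M_E = 16.4/5.033 = 3.259 kip·ft (hogging).
Span DE, ΣM about D with M_E applied at E: R_E^{DE}·10.6 = 0 + 3.259, so R_E^{DE} = 0.3074 kip and R_D = 0 − 0.3074 = -0.3074 kip.
Span EF, ΣM about F: R_E^{EF}·4.5 = 54.67 + 3.259, so R_E^{EF} = 12.87 kip and R_F = 18.23 − 12.87 = 5.351 kip.
R_E = 0.3074 + 12.87 = 13.18 kip.

R_E = 13.18 kip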